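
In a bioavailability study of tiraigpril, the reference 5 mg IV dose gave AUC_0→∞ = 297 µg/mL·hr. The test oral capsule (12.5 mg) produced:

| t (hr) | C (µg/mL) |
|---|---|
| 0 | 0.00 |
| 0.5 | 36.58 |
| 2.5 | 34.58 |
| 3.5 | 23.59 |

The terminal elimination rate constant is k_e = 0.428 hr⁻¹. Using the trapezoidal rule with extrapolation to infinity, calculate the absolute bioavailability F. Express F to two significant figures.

Trapezoidal AUC_0→3.5 (oral capsule):
  [0→0.5]: (0.00+36.58)/2 × 0.5 = 9.145
  [0.5→2.5]: (36.58+34.58)/2 × 2 = 71.16
  [2.5→3.5]: (34.58+23.59)/2 × 1 = 29.085
  Sum = 109.39 µg/mL·hr
Tail: C_last/k_e = 23.59/0.428 = 55.117
AUC_0→∞ (oral capsule) = 109.39 + 55.117 = 164.507 µg/mL·hr
F = (AUC_ev/D_ev)/(AUC_iv/D_iv) = (164.507/12.5)/(297/5) = 13.16056/59.4 = 0.2216

F = 0.22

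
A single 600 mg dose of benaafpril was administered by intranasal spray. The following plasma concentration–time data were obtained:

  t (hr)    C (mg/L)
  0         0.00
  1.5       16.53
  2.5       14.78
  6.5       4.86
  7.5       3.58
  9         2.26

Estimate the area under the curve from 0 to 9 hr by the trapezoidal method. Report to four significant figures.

Trapezoidal AUC_0→9:
  [0→1.5]: (0.00+16.53)/2 × 1.5 = 12.3975
  [1.5→2.5]: (16.53+14.78)/2 × 1 = 15.655
  [2.5→6.5]: (14.78+4.86)/2 × 4 = 39.28
  [6.5→7.5]: (4.86+3.58)/2 × 1 = 4.22
  [7.5→9]: (3.58+2.26)/2 × 1.5 = 4.38
  Sum = 75.9325 mg/L·hr

AUC = 75.93 mg/L·hr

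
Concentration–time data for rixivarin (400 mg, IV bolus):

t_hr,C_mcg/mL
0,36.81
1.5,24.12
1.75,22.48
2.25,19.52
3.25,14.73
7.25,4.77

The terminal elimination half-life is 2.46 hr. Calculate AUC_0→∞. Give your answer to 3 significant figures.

AUC = 135 mcg/mL·hr

Trapezoidal AUC_0→7.25:
  [0→1.5]: (36.81+24.12)/2 × 1.5 = 45.6975
  [1.5→1.75]: (24.12+22.48)/2 × 0.25 = 5.825
  [1.75→2.25]: (22.48+19.52)/2 × 0.5 = 10.5
  [2.25→3.25]: (19.52+14.73)/2 × 1 = 17.125
  [3.25→7.25]: (14.73+4.77)/2 × 4 = 39.0
  Sum = 118.1475 mcg/mL·hr
k_e = ln2 / t½ = 0.693147 / 2.46 = 0.2818 hr^-1
Extrapolated tail: C_last / k_e = 4.77 / 0.2818 = 16.927
AUC_0→∞ = 118.1475 + 16.927 = 135.0745 mcg/mL·hr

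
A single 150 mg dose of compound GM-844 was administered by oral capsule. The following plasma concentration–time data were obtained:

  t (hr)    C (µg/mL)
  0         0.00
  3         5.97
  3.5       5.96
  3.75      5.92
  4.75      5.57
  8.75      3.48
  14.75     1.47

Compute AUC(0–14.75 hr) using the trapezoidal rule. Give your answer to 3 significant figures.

AUC = 52.1 µg/mL·hr

Trapezoidal AUC_0→14.75:
  [0→3]: (0.00+5.97)/2 × 3 = 8.955
  [3→3.5]: (5.97+5.96)/2 × 0.5 = 2.9825
  [3.5→3.75]: (5.96+5.92)/2 × 0.25 = 1.485
  [3.75→4.75]: (5.92+5.57)/2 × 1 = 5.745
  [4.75→8.75]: (5.57+3.48)/2 × 4 = 18.1
  [8.75→14.75]: (3.48+1.47)/2 × 6 = 14.85
  Sum = 52.1175 µg/mL·hr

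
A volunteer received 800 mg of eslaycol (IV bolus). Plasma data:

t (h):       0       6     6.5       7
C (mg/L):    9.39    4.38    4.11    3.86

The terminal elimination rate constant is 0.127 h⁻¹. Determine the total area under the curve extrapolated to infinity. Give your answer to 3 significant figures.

AUC = 75.8 mg/L·h

Trapezoidal AUC_0→7:
  [0→6]: (9.39+4.38)/2 × 6 = 41.31
  [6→6.5]: (4.38+4.11)/2 × 0.5 = 2.1225
  [6.5→7]: (4.11+3.86)/2 × 0.5 = 1.9925
  Sum = 45.425 mg/L·h
Extrapolated tail: C_last / k_e = 3.86 / 0.127 = 30.394
AUC_0→∞ = 45.425 + 30.394 = 75.819 mg/L·h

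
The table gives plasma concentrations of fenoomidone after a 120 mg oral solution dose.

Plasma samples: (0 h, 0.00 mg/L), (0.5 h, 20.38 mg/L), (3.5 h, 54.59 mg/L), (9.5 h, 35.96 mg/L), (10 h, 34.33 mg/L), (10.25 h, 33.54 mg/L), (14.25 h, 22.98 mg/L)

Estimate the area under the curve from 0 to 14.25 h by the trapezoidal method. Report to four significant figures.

AUC = 528.3 mg/L·h

Trapezoidal AUC_0→14.25:
  [0→0.5]: (0.00+20.38)/2 × 0.5 = 5.095
  [0.5→3.5]: (20.38+54.59)/2 × 3 = 112.455
  [3.5→9.5]: (54.59+35.96)/2 × 6 = 271.65
  [9.5→10]: (35.96+34.33)/2 × 0.5 = 17.5725
  [10→10.25]: (34.33+33.54)/2 × 0.25 = 8.48375
  [10.25→14.25]: (33.54+22.98)/2 × 4 = 113.04
  Sum = 528.29625 mg/L·h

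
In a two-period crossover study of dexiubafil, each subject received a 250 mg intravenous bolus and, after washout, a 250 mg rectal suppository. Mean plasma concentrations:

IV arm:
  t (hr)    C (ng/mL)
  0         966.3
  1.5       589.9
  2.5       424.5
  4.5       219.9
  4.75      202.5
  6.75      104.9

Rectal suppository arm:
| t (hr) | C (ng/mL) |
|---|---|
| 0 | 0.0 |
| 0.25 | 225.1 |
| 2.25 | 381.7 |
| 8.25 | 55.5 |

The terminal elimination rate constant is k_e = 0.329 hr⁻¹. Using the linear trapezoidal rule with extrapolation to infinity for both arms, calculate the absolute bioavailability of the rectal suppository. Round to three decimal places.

F = 0.706

Trapezoidal AUC_0→6.75 (IV):
  [0→1.5]: (966.3+589.9)/2 × 1.5 = 1167.15
  [1.5→2.5]: (589.9+424.5)/2 × 1 = 507.2
  [2.5→4.5]: (424.5+219.9)/2 × 2 = 644.4
  [4.5→4.75]: (219.9+202.5)/2 × 0.25 = 52.8
  [4.75→6.75]: (202.5+104.9)/2 × 2 = 307.4
  Sum = 2678.95 ng/mL·hr
IV tail: 104.9/0.329 = 318.845; AUC_iv,0→∞ = 2678.95 + 318.845 = 2997.795 ng/mL·hr
Trapezoidal AUC_0→8.25 (rectal suppository):
  [0→0.25]: (0.0+225.1)/2 × 0.25 = 28.1375
  [0.25→2.25]: (225.1+381.7)/2 × 2 = 606.8
  [2.25→8.25]: (381.7+55.5)/2 × 6 = 1311.6
  Sum = 1946.5375 ng/mL·hr
rectal suppository tail: 55.5/0.329 = 168.693; AUC_ev,0→∞ = 1946.5375 + 168.693 = 2115.2305 ng/mL·hr
F = (AUC_ev/D_ev)/(AUC_iv/D_iv) = (2115.2305/250)/(2997.795/250) = 8.460922/11.99118 = 0.7056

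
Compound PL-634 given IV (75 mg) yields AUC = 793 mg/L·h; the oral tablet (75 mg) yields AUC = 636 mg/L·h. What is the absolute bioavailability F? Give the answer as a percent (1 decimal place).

F = (AUC_ev / D_ev) / (AUC_iv / D_iv)
  = (636/75) / (793/75)
  = 8.48 / 10.5733 = 0.8020
  = 80.20%

F = 80.2%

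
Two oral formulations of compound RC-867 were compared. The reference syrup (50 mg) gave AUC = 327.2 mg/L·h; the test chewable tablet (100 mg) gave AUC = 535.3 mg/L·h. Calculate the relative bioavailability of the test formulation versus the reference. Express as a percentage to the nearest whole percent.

F_rel = (AUC_test/D_test) / (AUC_ref/D_ref)
      = (535.3/100) / (327.2/50)
      = 5.353 / 6.544 = 0.8180 = 81.80%

F_rel = 82%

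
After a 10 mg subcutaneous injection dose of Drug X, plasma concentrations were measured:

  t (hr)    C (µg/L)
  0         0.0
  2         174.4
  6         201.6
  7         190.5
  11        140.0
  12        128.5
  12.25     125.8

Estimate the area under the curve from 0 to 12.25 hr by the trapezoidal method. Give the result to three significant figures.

Trapezoidal AUC_0→12.25:
  [0→2]: (0.0+174.4)/2 × 2 = 174.4
  [2→6]: (174.4+201.6)/2 × 4 = 752.0
  [6→7]: (201.6+190.5)/2 × 1 = 196.05
  [7→11]: (190.5+140.0)/2 × 4 = 661.0
  [11→12]: (140.0+128.5)/2 × 1 = 134.25
  [12→12.25]: (128.5+125.8)/2 × 0.25 = 31.7875
  Sum = 1949.4875 µg/L·hr

AUC = 1950 µg/L·hr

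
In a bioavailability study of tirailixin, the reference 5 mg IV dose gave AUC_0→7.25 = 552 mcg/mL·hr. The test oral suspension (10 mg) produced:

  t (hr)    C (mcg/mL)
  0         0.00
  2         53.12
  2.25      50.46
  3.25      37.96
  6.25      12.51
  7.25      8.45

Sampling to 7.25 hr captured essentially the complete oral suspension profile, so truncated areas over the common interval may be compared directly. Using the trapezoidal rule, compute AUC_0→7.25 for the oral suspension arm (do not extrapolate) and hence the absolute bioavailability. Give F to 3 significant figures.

F = 0.178

Trapezoidal AUC_0→7.25 (oral suspension):
  [0→2]: (0.00+53.12)/2 × 2 = 53.12
  [2→2.25]: (53.12+50.46)/2 × 0.25 = 12.9475
  [2.25→3.25]: (50.46+37.96)/2 × 1 = 44.21
  [3.25→6.25]: (37.96+12.51)/2 × 3 = 75.705
  [6.25→7.25]: (12.51+8.45)/2 × 1 = 10.48
  Sum = 196.4625 mcg/mL·hr
F = (AUC_ev/D_ev)/(AUC_iv/D_iv) = (196.4625/10)/(552/5) = 19.64625/110.4 = 0.1780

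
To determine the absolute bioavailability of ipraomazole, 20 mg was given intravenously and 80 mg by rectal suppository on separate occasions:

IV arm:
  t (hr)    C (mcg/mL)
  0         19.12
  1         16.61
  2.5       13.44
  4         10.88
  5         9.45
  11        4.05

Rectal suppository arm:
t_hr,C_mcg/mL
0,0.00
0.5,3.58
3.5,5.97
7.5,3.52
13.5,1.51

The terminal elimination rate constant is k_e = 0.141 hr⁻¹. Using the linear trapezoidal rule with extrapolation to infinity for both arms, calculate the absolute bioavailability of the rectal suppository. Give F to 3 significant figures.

F = 0.109

Trapezoidal AUC_0→11 (IV):
  [0→1]: (19.12+16.61)/2 × 1 = 17.865
  [1→2.5]: (16.61+13.44)/2 × 1.5 = 22.5375
  [2.5→4]: (13.44+10.88)/2 × 1.5 = 18.24
  [4→5]: (10.88+9.45)/2 × 1 = 10.165
  [5→11]: (9.45+4.05)/2 × 6 = 40.5
  Sum = 109.3075 mcg/mL·hr
IV tail: 4.05/0.141 = 28.723; AUC_iv,0→∞ = 109.3075 + 28.723 = 138.0305 mcg/mL·hr
Trapezoidal AUC_0→13.5 (rectal suppository):
  [0→0.5]: (0.00+3.58)/2 × 0.5 = 0.895
  [0.5→3.5]: (3.58+5.97)/2 × 3 = 14.325
  [3.5→7.5]: (5.97+3.52)/2 × 4 = 18.98
  [7.5→13.5]: (3.52+1.51)/2 × 6 = 15.09
  Sum = 49.29 mcg/mL·hr
rectal suppository tail: 1.51/0.141 = 10.709; AUC_ev,0→∞ = 49.29 + 10.709 = 59.999 mcg/mL·hr
F = (AUC_ev/D_ev)/(AUC_iv/D_iv) = (59.999/80)/(138.0305/20) = 0.7499875/6.901525 = 0.1087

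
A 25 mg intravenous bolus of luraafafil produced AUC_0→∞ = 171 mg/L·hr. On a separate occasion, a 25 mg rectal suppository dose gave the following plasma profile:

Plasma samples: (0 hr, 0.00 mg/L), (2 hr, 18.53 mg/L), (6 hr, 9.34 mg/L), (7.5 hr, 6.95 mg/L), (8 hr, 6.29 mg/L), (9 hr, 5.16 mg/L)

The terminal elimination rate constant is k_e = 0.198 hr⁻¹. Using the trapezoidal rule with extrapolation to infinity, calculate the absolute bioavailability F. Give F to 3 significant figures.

F = 0.711

Trapezoidal AUC_0→9 (rectal suppository):
  [0→2]: (0.00+18.53)/2 × 2 = 18.53
  [2→6]: (18.53+9.34)/2 × 4 = 55.74
  [6→7.5]: (9.34+6.95)/2 × 1.5 = 12.2175
  [7.5→8]: (6.95+6.29)/2 × 0.5 = 3.31
  [8→9]: (6.29+5.16)/2 × 1 = 5.725
  Sum = 95.5225 mg/L·hr
Tail: C_last/k_e = 5.16/0.198 = 26.061
AUC_0→∞ (rectal suppository) = 95.5225 + 26.061 = 121.5835 mg/L·hr
F = (AUC_ev/D_ev)/(AUC_iv/D_iv) = (121.5835/25)/(171/25) = 4.86334/6.84 = 0.7110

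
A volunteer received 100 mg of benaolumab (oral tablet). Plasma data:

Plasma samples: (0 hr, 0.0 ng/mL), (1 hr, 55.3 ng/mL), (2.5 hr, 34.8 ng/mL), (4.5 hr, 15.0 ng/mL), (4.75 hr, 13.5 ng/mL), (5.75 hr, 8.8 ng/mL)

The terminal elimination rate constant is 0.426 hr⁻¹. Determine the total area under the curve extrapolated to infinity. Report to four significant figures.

AUC = 180.4 ng/mL·hr

Trapezoidal AUC_0→5.75:
  [0→1]: (0.0+55.3)/2 × 1 = 27.65
  [1→2.5]: (55.3+34.8)/2 × 1.5 = 67.575
  [2.5→4.5]: (34.8+15.0)/2 × 2 = 49.8
  [4.5→4.75]: (15.0+13.5)/2 × 0.25 = 3.5625
  [4.75→5.75]: (13.5+8.8)/2 × 1 = 11.15
  Sum = 159.7375 ng/mL·hr
Extrapolated tail: C_last / k_e = 8.8 / 0.426 = 20.657
AUC_0→∞ = 159.7375 + 20.657 = 180.3945 ng/mL·hr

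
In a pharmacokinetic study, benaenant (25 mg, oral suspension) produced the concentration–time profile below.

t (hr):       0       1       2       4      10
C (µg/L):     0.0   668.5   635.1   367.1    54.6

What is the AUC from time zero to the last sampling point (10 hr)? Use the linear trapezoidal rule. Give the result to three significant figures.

AUC = 3250 µg/L·hr

Trapezoidal AUC_0→10:
  [0→1]: (0.0+668.5)/2 × 1 = 334.25
  [1→2]: (668.5+635.1)/2 × 1 = 651.8
  [2→4]: (635.1+367.1)/2 × 2 = 1002.2
  [4→10]: (367.1+54.6)/2 × 6 = 1265.1
  Sum = 3253.35 µg/L·hr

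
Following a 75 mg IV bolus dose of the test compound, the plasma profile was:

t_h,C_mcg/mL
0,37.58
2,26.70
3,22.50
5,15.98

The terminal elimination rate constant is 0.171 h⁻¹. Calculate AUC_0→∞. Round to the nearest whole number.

AUC = 221 mcg/mL·h

Trapezoidal AUC_0→5:
  [0→2]: (37.58+26.70)/2 × 2 = 64.28
  [2→3]: (26.70+22.50)/2 × 1 = 24.6
  [3→5]: (22.50+15.98)/2 × 2 = 38.48
  Sum = 127.36 mcg/mL·h
Extrapolated tail: C_last / k_e = 15.98 / 0.171 = 93.450
AUC_0→∞ = 127.36 + 93.450 = 220.81 mcg/mL·h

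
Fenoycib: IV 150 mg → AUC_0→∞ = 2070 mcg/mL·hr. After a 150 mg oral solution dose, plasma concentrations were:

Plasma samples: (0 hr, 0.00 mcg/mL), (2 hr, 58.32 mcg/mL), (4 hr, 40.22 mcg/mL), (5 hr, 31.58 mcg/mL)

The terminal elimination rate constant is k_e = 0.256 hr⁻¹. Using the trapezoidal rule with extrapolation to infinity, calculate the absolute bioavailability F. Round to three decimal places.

F = 0.153

Trapezoidal AUC_0→5 (oral solution):
  [0→2]: (0.00+58.32)/2 × 2 = 58.32
  [2→4]: (58.32+40.22)/2 × 2 = 98.54
  [4→5]: (40.22+31.58)/2 × 1 = 35.9
  Sum = 192.76 mcg/mL·hr
Tail: C_last/k_e = 31.58/0.256 = 123.359
AUC_0→∞ (oral solution) = 192.76 + 123.359 = 316.119 mcg/mL·hr
F = (AUC_ev/D_ev)/(AUC_iv/D_iv) = (316.119/150)/(2070/150) = 2.10746/13.8 = 0.1527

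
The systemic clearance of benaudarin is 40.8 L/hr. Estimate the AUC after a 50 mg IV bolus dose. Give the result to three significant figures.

AUC = 1.23 mg/L·hr

AUC_0→∞ = Dose_iv / CL
        = 50 / 40.8 = 1.22549 mg/L·hr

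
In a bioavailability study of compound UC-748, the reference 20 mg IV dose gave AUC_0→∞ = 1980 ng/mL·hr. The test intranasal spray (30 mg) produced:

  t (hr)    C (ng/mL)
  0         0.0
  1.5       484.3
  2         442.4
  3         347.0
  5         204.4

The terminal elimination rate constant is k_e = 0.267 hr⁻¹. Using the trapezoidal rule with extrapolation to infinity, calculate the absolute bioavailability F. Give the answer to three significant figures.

Trapezoidal AUC_0→5 (intranasal spray):
  [0→1.5]: (0.0+484.3)/2 × 1.5 = 363.225
  [1.5→2]: (484.3+442.4)/2 × 0.5 = 231.675
  [2→3]: (442.4+347.0)/2 × 1 = 394.7
  [3→5]: (347.0+204.4)/2 × 2 = 551.4
  Sum = 1541.0 ng/mL·hr
Tail: C_last/k_e = 204.4/0.267 = 765.543
AUC_0→∞ (intranasal spray) = 1541.0 + 765.543 = 2306.543 ng/mL·hr
F = (AUC_ev/D_ev)/(AUC_iv/D_iv) = (2306.543/30)/(1980/20) = 76.8848/99 = 0.7766

F = 0.777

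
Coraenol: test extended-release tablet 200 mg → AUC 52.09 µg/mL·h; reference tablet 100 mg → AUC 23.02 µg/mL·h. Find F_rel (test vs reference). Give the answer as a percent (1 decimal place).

F_rel = 113.1%

F_rel = (AUC_test/D_test) / (AUC_ref/D_ref)
      = (52.09/200) / (23.02/100)
      = 0.26045 / 0.2302 = 1.1314 = 113.14%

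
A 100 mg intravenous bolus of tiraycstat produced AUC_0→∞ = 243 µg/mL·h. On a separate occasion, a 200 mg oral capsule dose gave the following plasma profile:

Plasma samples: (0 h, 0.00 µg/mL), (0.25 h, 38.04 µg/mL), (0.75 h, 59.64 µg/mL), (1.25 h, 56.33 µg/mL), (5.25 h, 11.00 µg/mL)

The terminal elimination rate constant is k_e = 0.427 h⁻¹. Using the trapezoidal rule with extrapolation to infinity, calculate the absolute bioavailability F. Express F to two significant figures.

F = 0.45

Trapezoidal AUC_0→5.25 (oral capsule):
  [0→0.25]: (0.00+38.04)/2 × 0.25 = 4.755
  [0.25→0.75]: (38.04+59.64)/2 × 0.5 = 24.42
  [0.75→1.25]: (59.64+56.33)/2 × 0.5 = 28.9925
  [1.25→5.25]: (56.33+11.00)/2 × 4 = 134.66
  Sum = 192.8275 µg/mL·h
Tail: C_last/k_e = 11.00/0.427 = 25.761
AUC_0→∞ (oral capsule) = 192.8275 + 25.761 = 218.5885 µg/mL·h
F = (AUC_ev/D_ev)/(AUC_iv/D_iv) = (218.5885/200)/(243/100) = 1.0929425/2.43 = 0.4498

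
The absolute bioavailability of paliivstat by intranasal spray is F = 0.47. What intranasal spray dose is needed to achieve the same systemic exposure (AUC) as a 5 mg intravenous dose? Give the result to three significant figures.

For equal systemic exposure: F × D_ev = D_iv
D_ev = D_iv / F = 5 / 0.47 = 10.6383 mg

D_intranasal = 10.6 mg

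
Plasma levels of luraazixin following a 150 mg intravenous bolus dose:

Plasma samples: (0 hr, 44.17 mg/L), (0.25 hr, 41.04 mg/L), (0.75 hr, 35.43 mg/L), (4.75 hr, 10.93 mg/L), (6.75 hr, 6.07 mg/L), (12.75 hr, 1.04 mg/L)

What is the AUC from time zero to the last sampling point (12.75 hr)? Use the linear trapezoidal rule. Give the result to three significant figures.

Trapezoidal AUC_0→12.75:
  [0→0.25]: (44.17+41.04)/2 × 0.25 = 10.65125
  [0.25→0.75]: (41.04+35.43)/2 × 0.5 = 19.1175
  [0.75→4.75]: (35.43+10.93)/2 × 4 = 92.72
  [4.75→6.75]: (10.93+6.07)/2 × 2 = 17.0
  [6.75→12.75]: (6.07+1.04)/2 × 6 = 21.33
  Sum = 160.81875 mg/L·hr

AUC = 161 mg/L·hr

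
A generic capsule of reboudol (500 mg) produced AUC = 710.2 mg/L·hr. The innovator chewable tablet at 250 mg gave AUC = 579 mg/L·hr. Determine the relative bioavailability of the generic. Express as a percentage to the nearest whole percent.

F_rel = (AUC_test/D_test) / (AUC_ref/D_ref)
      = (710.2/500) / (579/250)
      = 1.4204 / 2.316 = 0.6133 = 61.33%

F_rel = 61%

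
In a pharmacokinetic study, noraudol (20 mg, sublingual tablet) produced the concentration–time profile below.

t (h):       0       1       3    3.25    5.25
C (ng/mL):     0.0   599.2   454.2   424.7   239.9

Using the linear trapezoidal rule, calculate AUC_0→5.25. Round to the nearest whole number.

Trapezoidal AUC_0→5.25:
  [0→1]: (0.0+599.2)/2 × 1 = 299.6
  [1→3]: (599.2+454.2)/2 × 2 = 1053.4
  [3→3.25]: (454.2+424.7)/2 × 0.25 = 109.8625
  [3.25→5.25]: (424.7+239.9)/2 × 2 = 664.6
  Sum = 2127.4625 ng/mL·h

AUC = 2127 ng/mL·h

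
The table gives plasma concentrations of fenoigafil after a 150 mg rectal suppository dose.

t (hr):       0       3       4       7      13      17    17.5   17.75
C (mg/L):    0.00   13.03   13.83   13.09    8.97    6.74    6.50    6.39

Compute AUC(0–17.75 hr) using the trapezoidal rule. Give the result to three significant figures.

Trapezoidal AUC_0→17.75:
  [0→3]: (0.00+13.03)/2 × 3 = 19.545
  [3→4]: (13.03+13.83)/2 × 1 = 13.43
  [4→7]: (13.83+13.09)/2 × 3 = 40.38
  [7→13]: (13.09+8.97)/2 × 6 = 66.18
  [13→17]: (8.97+6.74)/2 × 4 = 31.42
  [17→17.5]: (6.74+6.50)/2 × 0.5 = 3.31
  [17.5→17.75]: (6.50+6.39)/2 × 0.25 = 1.61125
  Sum = 175.87625 mg/L·hr

AUC = 176 mg/L·hr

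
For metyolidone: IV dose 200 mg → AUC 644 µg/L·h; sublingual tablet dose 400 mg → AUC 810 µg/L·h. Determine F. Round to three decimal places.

F = 0.629

F = (AUC_ev / D_ev) / (AUC_iv / D_iv)
  = (810/400) / (644/200)
  = 2.025 / 3.22 = 0.6289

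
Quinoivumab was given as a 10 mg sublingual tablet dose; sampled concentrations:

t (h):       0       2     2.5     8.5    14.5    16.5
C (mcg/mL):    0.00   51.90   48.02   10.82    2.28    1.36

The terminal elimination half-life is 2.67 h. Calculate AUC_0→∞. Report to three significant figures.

AUC = 302 mcg/mL·h

Trapezoidal AUC_0→16.5:
  [0→2]: (0.00+51.90)/2 × 2 = 51.9
  [2→2.5]: (51.90+48.02)/2 × 0.5 = 24.98
  [2.5→8.5]: (48.02+10.82)/2 × 6 = 176.52
  [8.5→14.5]: (10.82+2.28)/2 × 6 = 39.3
  [14.5→16.5]: (2.28+1.36)/2 × 2 = 3.64
  Sum = 296.34 mcg/mL·h
k_e = ln2 / t½ = 0.693147 / 2.67 = 0.2596 h^-1
Extrapolated tail: C_last / k_e = 1.36 / 0.2596 = 5.239
AUC_0→∞ = 296.34 + 5.239 = 301.579 mcg/mL·h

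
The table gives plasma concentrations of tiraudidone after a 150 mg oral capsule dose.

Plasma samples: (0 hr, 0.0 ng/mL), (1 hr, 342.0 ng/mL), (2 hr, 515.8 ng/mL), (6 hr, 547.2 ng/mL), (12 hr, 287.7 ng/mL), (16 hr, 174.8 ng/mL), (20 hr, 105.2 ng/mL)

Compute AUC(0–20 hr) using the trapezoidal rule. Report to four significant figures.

AUC = 6716 ng/mL·hr

Trapezoidal AUC_0→20:
  [0→1]: (0.0+342.0)/2 × 1 = 171.0
  [1→2]: (342.0+515.8)/2 × 1 = 428.9
  [2→6]: (515.8+547.2)/2 × 4 = 2126.0
  [6→12]: (547.2+287.7)/2 × 6 = 2504.7
  [12→16]: (287.7+174.8)/2 × 4 = 925.0
  [16→20]: (174.8+105.2)/2 × 4 = 560.0
  Sum = 6715.6 ng/mL·hr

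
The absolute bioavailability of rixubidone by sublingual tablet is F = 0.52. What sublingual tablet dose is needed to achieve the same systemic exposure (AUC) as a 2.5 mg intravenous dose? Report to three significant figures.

D_sublingual = 4.81 mg

For equal systemic exposure: F × D_ev = D_iv
D_ev = D_iv / F = 2.5 / 0.52 = 4.80769 mg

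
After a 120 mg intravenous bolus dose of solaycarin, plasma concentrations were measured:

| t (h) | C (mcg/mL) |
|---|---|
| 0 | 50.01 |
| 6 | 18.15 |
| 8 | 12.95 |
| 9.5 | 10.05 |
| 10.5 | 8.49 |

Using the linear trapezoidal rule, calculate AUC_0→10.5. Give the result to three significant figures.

Trapezoidal AUC_0→10.5:
  [0→6]: (50.01+18.15)/2 × 6 = 204.48
  [6→8]: (18.15+12.95)/2 × 2 = 31.1
  [8→9.5]: (12.95+10.05)/2 × 1.5 = 17.25
  [9.5→10.5]: (10.05+8.49)/2 × 1 = 9.27
  Sum = 262.1 mcg/mL·h

AUC = 262 mcg/mL·h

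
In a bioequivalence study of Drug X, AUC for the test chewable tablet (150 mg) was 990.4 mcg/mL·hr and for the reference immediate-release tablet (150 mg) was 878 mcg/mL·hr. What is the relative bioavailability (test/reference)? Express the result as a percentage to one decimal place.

F_rel = (AUC_test/D_test) / (AUC_ref/D_ref)
      = (990.4/150) / (878/150)
      = 6.60267 / 5.85333 = 1.1280 = 112.80%

F_rel = 112.8%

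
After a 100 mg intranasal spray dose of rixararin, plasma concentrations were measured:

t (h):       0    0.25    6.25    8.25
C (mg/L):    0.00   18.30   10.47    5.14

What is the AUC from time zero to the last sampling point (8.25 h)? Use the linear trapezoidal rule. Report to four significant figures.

AUC = 104.2 mg/L·h

Trapezoidal AUC_0→8.25:
  [0→0.25]: (0.00+18.30)/2 × 0.25 = 2.2875
  [0.25→6.25]: (18.30+10.47)/2 × 6 = 86.31
  [6.25→8.25]: (10.47+5.14)/2 × 2 = 15.61
  Sum = 104.2075 mg/L·h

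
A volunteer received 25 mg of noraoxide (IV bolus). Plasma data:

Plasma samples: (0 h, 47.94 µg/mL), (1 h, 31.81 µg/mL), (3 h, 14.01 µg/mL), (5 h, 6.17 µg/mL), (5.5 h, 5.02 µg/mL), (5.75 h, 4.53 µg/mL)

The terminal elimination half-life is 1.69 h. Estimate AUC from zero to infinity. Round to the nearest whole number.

Trapezoidal AUC_0→5.75:
  [0→1]: (47.94+31.81)/2 × 1 = 39.875
  [1→3]: (31.81+14.01)/2 × 2 = 45.82
  [3→5]: (14.01+6.17)/2 × 2 = 20.18
  [5→5.5]: (6.17+5.02)/2 × 0.5 = 2.7975
  [5.5→5.75]: (5.02+4.53)/2 × 0.25 = 1.19375
  Sum = 109.86625 µg/mL·h
k_e = ln2 / t½ = 0.693147 / 1.69 = 0.4101 h^-1
Extrapolated tail: C_last / k_e = 4.53 / 0.4101 = 11.046
AUC_0→∞ = 109.86625 + 11.046 = 120.91225 µg/mL·h

AUC = 121 µg/mL·h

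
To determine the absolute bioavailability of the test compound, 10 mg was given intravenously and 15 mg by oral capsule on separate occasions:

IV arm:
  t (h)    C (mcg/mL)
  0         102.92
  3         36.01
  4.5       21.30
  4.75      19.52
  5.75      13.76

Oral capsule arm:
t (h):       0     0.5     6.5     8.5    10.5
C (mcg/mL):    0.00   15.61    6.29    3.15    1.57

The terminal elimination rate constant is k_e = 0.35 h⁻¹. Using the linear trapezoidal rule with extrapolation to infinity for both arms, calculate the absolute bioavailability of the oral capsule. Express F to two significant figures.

F = 0.19

Trapezoidal AUC_0→5.75 (IV):
  [0→3]: (102.92+36.01)/2 × 3 = 208.395
  [3→4.5]: (36.01+21.30)/2 × 1.5 = 42.9825
  [4.5→4.75]: (21.30+19.52)/2 × 0.25 = 5.1025
  [4.75→5.75]: (19.52+13.76)/2 × 1 = 16.64
  Sum = 273.12 mcg/mL·h
IV tail: 13.76/0.35 = 39.314; AUC_iv,0→∞ = 273.12 + 39.314 = 312.434 mcg/mL·h
Trapezoidal AUC_0→10.5 (oral capsule):
  [0→0.5]: (0.00+15.61)/2 × 0.5 = 3.9025
  [0.5→6.5]: (15.61+6.29)/2 × 6 = 65.7
  [6.5→8.5]: (6.29+3.15)/2 × 2 = 9.44
  [8.5→10.5]: (3.15+1.57)/2 × 2 = 4.72
  Sum = 83.7625 mcg/mL·h
oral capsule tail: 1.57/0.35 = 4.486; AUC_ev,0→∞ = 83.7625 + 4.486 = 88.2485 mcg/mL·h
F = (AUC_ev/D_ev)/(AUC_iv/D_iv) = (88.2485/15)/(312.434/10) = 5.88323/31.2434 = 0.1883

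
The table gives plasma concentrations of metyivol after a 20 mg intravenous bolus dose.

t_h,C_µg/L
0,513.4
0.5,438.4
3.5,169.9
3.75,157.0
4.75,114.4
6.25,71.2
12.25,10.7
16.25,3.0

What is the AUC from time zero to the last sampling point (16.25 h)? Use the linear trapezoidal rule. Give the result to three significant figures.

AUC = 1740 µg/L·h

Trapezoidal AUC_0→16.25:
  [0→0.5]: (513.4+438.4)/2 × 0.5 = 237.95
  [0.5→3.5]: (438.4+169.9)/2 × 3 = 912.45
  [3.5→3.75]: (169.9+157.0)/2 × 0.25 = 40.8625
  [3.75→4.75]: (157.0+114.4)/2 × 1 = 135.7
  [4.75→6.25]: (114.4+71.2)/2 × 1.5 = 139.2
  [6.25→12.25]: (71.2+10.7)/2 × 6 = 245.7
  [12.25→16.25]: (10.7+3.0)/2 × 4 = 27.4
  Sum = 1739.2625 µg/L·h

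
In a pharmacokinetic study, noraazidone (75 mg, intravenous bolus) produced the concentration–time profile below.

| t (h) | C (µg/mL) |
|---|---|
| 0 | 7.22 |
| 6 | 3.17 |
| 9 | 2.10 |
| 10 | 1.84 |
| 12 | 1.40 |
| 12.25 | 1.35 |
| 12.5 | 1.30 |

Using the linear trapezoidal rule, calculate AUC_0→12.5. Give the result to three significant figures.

Trapezoidal AUC_0→12.5:
  [0→6]: (7.22+3.17)/2 × 6 = 31.17
  [6→9]: (3.17+2.10)/2 × 3 = 7.905
  [9→10]: (2.10+1.84)/2 × 1 = 1.97
  [10→12]: (1.84+1.40)/2 × 2 = 3.24
  [12→12.25]: (1.40+1.35)/2 × 0.25 = 0.34375
  [12.25→12.5]: (1.35+1.30)/2 × 0.25 = 0.33125
  Sum = 44.96 µg/mL·h

AUC = 45.0 µg/mL·h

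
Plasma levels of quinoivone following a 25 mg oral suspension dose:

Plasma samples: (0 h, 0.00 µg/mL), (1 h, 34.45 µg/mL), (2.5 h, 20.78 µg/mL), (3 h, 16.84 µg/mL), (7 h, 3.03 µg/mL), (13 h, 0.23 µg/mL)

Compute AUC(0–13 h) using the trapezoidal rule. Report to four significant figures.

AUC = 117.6 µg/mL·h

Trapezoidal AUC_0→13:
  [0→1]: (0.00+34.45)/2 × 1 = 17.225
  [1→2.5]: (34.45+20.78)/2 × 1.5 = 41.4225
  [2.5→3]: (20.78+16.84)/2 × 0.5 = 9.405
  [3→7]: (16.84+3.03)/2 × 4 = 39.74
  [7→13]: (3.03+0.23)/2 × 6 = 9.78
  Sum = 117.5725 µg/mL·h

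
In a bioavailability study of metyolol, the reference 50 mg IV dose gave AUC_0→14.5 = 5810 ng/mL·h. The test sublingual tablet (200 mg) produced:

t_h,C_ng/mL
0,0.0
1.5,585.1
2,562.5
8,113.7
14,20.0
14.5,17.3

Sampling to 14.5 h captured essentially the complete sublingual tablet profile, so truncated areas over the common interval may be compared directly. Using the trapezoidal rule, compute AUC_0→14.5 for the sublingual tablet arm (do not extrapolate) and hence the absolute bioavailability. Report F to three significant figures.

F = 0.136

Trapezoidal AUC_0→14.5 (sublingual tablet):
  [0→1.5]: (0.0+585.1)/2 × 1.5 = 438.825
  [1.5→2]: (585.1+562.5)/2 × 0.5 = 286.9
  [2→8]: (562.5+113.7)/2 × 6 = 2028.6
  [8→14]: (113.7+20.0)/2 × 6 = 401.1
  [14→14.5]: (20.0+17.3)/2 × 0.5 = 9.325
  Sum = 3164.75 ng/mL·h
F = (AUC_ev/D_ev)/(AUC_iv/D_iv) = (3164.75/200)/(5810/50) = 15.82375/116.2 = 0.1362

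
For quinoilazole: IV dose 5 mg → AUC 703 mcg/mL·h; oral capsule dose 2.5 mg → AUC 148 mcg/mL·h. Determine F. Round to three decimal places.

F = 0.421

F = (AUC_ev / D_ev) / (AUC_iv / D_iv)
  = (148/2.5) / (703/5)
  = 59.2 / 140.6 = 0.4211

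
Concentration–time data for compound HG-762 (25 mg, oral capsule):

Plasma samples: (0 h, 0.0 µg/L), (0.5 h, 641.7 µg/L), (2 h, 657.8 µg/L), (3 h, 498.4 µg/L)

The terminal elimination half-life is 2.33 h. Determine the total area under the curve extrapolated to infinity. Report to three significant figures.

Trapezoidal AUC_0→3:
  [0→0.5]: (0.0+641.7)/2 × 0.5 = 160.425
  [0.5→2]: (641.7+657.8)/2 × 1.5 = 974.625
  [2→3]: (657.8+498.4)/2 × 1 = 578.1
  Sum = 1713.15 µg/L·h
k_e = ln2 / t½ = 0.693147 / 2.33 = 0.2975 h^-1
Extrapolated tail: C_last / k_e = 498.4 / 0.2975 = 1675.294
AUC_0→∞ = 1713.15 + 1675.294 = 3388.444 µg/L·h

AUC = 3390 µg/L·h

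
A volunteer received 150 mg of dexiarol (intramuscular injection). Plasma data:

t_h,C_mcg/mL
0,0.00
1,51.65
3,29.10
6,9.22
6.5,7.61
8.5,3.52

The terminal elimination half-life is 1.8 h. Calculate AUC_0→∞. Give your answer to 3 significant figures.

AUC = 189 mcg/mL·h

Trapezoidal AUC_0→8.5:
  [0→1]: (0.00+51.65)/2 × 1 = 25.825
  [1→3]: (51.65+29.10)/2 × 2 = 80.75
  [3→6]: (29.10+9.22)/2 × 3 = 57.48
  [6→6.5]: (9.22+7.61)/2 × 0.5 = 4.2075
  [6.5→8.5]: (7.61+3.52)/2 × 2 = 11.13
  Sum = 179.3925 mcg/mL·h
k_e = ln2 / t½ = 0.693147 / 1.8 = 0.3851 h^-1
Extrapolated tail: C_last / k_e = 3.52 / 0.3851 = 9.140
AUC_0→∞ = 179.3925 + 9.140 = 188.5325 mcg/mL·h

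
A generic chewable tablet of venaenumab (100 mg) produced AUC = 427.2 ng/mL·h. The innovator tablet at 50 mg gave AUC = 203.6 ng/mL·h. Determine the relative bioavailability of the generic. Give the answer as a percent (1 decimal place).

F_rel = 104.9%

F_rel = (AUC_test/D_test) / (AUC_ref/D_ref)
      = (427.2/100) / (203.6/50)
      = 4.272 / 4.072 = 1.0491 = 104.91%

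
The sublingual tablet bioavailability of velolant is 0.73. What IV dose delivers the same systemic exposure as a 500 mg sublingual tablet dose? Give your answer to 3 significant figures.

D_iv = 365 mg

Systemic exposure from an extravascular dose = F × D_ev, so the equivalent IV dose is F × D_ev.
D_iv = F × D_ev = 0.73 × 500 = 365 mg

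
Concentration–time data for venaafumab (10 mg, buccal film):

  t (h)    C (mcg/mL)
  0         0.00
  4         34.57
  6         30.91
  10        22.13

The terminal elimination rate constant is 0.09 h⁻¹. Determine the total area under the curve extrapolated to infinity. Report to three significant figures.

AUC = 487 mcg/mL·h

Trapezoidal AUC_0→10:
  [0→4]: (0.00+34.57)/2 × 4 = 69.14
  [4→6]: (34.57+30.91)/2 × 2 = 65.48
  [6→10]: (30.91+22.13)/2 × 4 = 106.08
  Sum = 240.7 mcg/mL·h
Extrapolated tail: C_last / k_e = 22.13 / 0.09 = 245.889
AUC_0→∞ = 240.7 + 245.889 = 486.589 mcg/mL·h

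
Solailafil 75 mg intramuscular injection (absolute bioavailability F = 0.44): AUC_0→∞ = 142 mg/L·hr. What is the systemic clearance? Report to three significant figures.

CL = F × Dose / AUC_0→∞
   = 0.44 × 75 / 142 = 0.232394 L/hr

CL = 0.232 L/hr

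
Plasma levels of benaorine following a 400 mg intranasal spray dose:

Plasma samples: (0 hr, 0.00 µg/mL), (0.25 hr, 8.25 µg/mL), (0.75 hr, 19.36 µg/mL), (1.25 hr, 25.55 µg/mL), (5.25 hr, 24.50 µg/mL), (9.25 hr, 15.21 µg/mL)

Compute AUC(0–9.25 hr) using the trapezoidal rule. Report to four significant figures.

Trapezoidal AUC_0→9.25:
  [0→0.25]: (0.00+8.25)/2 × 0.25 = 1.03125
  [0.25→0.75]: (8.25+19.36)/2 × 0.5 = 6.9025
  [0.75→1.25]: (19.36+25.55)/2 × 0.5 = 11.2275
  [1.25→5.25]: (25.55+24.50)/2 × 4 = 100.1
  [5.25→9.25]: (24.50+15.21)/2 × 4 = 79.42
  Sum = 198.68125 µg/mL·hr

AUC = 198.7 µg/mL·hr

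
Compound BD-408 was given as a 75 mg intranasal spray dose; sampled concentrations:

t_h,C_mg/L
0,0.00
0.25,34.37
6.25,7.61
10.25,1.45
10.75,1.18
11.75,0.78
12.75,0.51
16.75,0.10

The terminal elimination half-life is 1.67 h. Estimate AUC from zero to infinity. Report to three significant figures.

Trapezoidal AUC_0→16.75:
  [0→0.25]: (0.00+34.37)/2 × 0.25 = 4.29625
  [0.25→6.25]: (34.37+7.61)/2 × 6 = 125.94
  [6.25→10.25]: (7.61+1.45)/2 × 4 = 18.12
  [10.25→10.75]: (1.45+1.18)/2 × 0.5 = 0.6575
  [10.75→11.75]: (1.18+0.78)/2 × 1 = 0.98
  [11.75→12.75]: (0.78+0.51)/2 × 1 = 0.645
  [12.75→16.75]: (0.51+0.10)/2 × 4 = 1.22
  Sum = 151.85875 mg/L·h
k_e = ln2 / t½ = 0.693147 / 1.67 = 0.4151 h^-1
Extrapolated tail: C_last / k_e = 0.10 / 0.4151 = 0.241
AUC_0→∞ = 151.85875 + 0.241 = 152.09975 mg/L·h

AUC = 152 mg/L·h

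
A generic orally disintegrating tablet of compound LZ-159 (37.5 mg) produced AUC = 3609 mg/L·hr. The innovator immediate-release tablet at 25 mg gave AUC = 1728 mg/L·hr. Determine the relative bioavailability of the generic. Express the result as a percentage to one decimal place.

F_rel = (AUC_test/D_test) / (AUC_ref/D_ref)
      = (3609/37.5) / (1728/25)
      = 96.24 / 69.12 = 1.3924 = 139.24%

F_rel = 139.2%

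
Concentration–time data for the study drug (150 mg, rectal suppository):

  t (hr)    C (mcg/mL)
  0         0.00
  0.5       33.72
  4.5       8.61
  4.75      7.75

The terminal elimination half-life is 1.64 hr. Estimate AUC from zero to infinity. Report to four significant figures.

Trapezoidal AUC_0→4.75:
  [0→0.5]: (0.00+33.72)/2 × 0.5 = 8.43
  [0.5→4.5]: (33.72+8.61)/2 × 4 = 84.66
  [4.5→4.75]: (8.61+7.75)/2 × 0.25 = 2.045
  Sum = 95.135 mcg/mL·hr
k_e = ln2 / t½ = 0.693147 / 1.64 = 0.4227 hr^-1
Extrapolated tail: C_last / k_e = 7.75 / 0.4227 = 18.335
AUC_0→∞ = 95.135 + 18.335 = 113.47 mcg/mL·hr

AUC = 113.5 mcg/mL·hr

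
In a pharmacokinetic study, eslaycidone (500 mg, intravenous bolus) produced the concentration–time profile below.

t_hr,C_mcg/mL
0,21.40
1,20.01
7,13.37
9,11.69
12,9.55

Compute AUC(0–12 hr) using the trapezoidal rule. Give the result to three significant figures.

AUC = 178 mcg/mL·hr

Trapezoidal AUC_0→12:
  [0→1]: (21.40+20.01)/2 × 1 = 20.705
  [1→7]: (20.01+13.37)/2 × 6 = 100.14
  [7→9]: (13.37+11.69)/2 × 2 = 25.06
  [9→12]: (11.69+9.55)/2 × 3 = 31.86
  Sum = 177.765 mcg/mL·hr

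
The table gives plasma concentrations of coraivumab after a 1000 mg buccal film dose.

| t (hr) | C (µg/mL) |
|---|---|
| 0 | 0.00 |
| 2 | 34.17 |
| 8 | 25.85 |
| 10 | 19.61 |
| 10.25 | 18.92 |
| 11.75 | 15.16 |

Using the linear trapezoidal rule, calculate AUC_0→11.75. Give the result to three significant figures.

Trapezoidal AUC_0→11.75:
  [0→2]: (0.00+34.17)/2 × 2 = 34.17
  [2→8]: (34.17+25.85)/2 × 6 = 180.06
  [8→10]: (25.85+19.61)/2 × 2 = 45.46
  [10→10.25]: (19.61+18.92)/2 × 0.25 = 4.81625
  [10.25→11.75]: (18.92+15.16)/2 × 1.5 = 25.56
  Sum = 290.06625 µg/mL·hr

AUC = 290 µg/mL·hr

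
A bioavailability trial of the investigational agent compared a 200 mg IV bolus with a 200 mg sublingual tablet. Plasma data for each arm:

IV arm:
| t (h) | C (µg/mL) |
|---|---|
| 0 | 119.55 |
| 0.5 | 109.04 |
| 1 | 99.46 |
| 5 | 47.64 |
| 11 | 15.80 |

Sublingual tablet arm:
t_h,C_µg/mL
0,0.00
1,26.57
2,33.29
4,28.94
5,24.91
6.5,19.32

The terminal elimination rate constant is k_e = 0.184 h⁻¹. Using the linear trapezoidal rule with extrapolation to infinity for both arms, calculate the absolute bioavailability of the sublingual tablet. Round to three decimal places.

F = 0.398

Trapezoidal AUC_0→11 (IV):
  [0→0.5]: (119.55+109.04)/2 × 0.5 = 57.1475
  [0.5→1]: (109.04+99.46)/2 × 0.5 = 52.125
  [1→5]: (99.46+47.64)/2 × 4 = 294.2
  [5→11]: (47.64+15.80)/2 × 6 = 190.32
  Sum = 593.7925 µg/mL·h
IV tail: 15.80/0.184 = 85.870; AUC_iv,0→∞ = 593.7925 + 85.870 = 679.6625 µg/mL·h
Trapezoidal AUC_0→6.5 (sublingual tablet):
  [0→1]: (0.00+26.57)/2 × 1 = 13.285
  [1→2]: (26.57+33.29)/2 × 1 = 29.93
  [2→4]: (33.29+28.94)/2 × 2 = 62.23
  [4→5]: (28.94+24.91)/2 × 1 = 26.925
  [5→6.5]: (24.91+19.32)/2 × 1.5 = 33.1725
  Sum = 165.5425 µg/mL·h
sublingual tablet tail: 19.32/0.184 = 105.000; AUC_ev,0→∞ = 165.5425 + 105.000 = 270.5425 µg/mL·h
F = (AUC_ev/D_ev)/(AUC_iv/D_iv) = (270.5425/200)/(679.6625/200) = 1.3527125/3.3983125 = 0.3981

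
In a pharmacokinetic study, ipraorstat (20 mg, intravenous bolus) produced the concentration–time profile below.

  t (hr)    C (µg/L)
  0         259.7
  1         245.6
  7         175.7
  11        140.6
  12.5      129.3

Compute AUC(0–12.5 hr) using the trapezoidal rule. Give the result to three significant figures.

AUC = 2350 µg/L·hr

Trapezoidal AUC_0→12.5:
  [0→1]: (259.7+245.6)/2 × 1 = 252.65
  [1→7]: (245.6+175.7)/2 × 6 = 1263.9
  [7→11]: (175.7+140.6)/2 × 4 = 632.6
  [11→12.5]: (140.6+129.3)/2 × 1.5 = 202.425
  Sum = 2351.575 µg/L·hr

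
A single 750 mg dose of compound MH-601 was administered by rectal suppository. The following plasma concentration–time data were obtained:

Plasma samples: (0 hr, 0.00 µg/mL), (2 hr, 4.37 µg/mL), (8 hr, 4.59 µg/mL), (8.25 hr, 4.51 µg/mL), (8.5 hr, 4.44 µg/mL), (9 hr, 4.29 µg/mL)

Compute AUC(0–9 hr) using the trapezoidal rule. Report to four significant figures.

Trapezoidal AUC_0→9:
  [0→2]: (0.00+4.37)/2 × 2 = 4.37
  [2→8]: (4.37+4.59)/2 × 6 = 26.88
  [8→8.25]: (4.59+4.51)/2 × 0.25 = 1.1375
  [8.25→8.5]: (4.51+4.44)/2 × 0.25 = 1.11875
  [8.5→9]: (4.44+4.29)/2 × 0.5 = 2.1825
  Sum = 35.68875 µg/mL·hr

AUC = 35.69 µg/mL·hr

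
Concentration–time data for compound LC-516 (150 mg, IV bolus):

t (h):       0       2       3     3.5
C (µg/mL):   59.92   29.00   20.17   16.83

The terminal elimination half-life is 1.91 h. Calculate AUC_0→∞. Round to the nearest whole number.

Trapezoidal AUC_0→3.5:
  [0→2]: (59.92+29.00)/2 × 2 = 88.92
  [2→3]: (29.00+20.17)/2 × 1 = 24.585
  [3→3.5]: (20.17+16.83)/2 × 0.5 = 9.25
  Sum = 122.755 µg/mL·h
k_e = ln2 / t½ = 0.693147 / 1.91 = 0.3629 h^-1
Extrapolated tail: C_last / k_e = 16.83 / 0.3629 = 46.376
AUC_0→∞ = 122.755 + 46.376 = 169.131 µg/mL·h

AUC = 169 µg/mL·h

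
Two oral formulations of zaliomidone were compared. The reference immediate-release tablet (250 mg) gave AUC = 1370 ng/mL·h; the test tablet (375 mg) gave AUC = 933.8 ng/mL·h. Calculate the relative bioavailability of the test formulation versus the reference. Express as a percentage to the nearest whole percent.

F_rel = 45%

F_rel = (AUC_test/D_test) / (AUC_ref/D_ref)
      = (933.8/375) / (1370/250)
      = 2.49013 / 5.48 = 0.4544 = 45.44%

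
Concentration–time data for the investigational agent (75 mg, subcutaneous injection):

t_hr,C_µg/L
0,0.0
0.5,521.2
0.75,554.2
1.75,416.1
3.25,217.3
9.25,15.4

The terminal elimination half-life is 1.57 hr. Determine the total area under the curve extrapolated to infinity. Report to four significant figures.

Trapezoidal AUC_0→9.25:
  [0→0.5]: (0.0+521.2)/2 × 0.5 = 130.3
  [0.5→0.75]: (521.2+554.2)/2 × 0.25 = 134.425
  [0.75→1.75]: (554.2+416.1)/2 × 1 = 485.15
  [1.75→3.25]: (416.1+217.3)/2 × 1.5 = 475.05
  [3.25→9.25]: (217.3+15.4)/2 × 6 = 698.1
  Sum = 1923.025 µg/L·hr
k_e = ln2 / t½ = 0.693147 / 1.57 = 0.4415 hr^-1
Extrapolated tail: C_last / k_e = 15.4 / 0.4415 = 34.881
AUC_0→∞ = 1923.025 + 34.881 = 1957.906 µg/L·hr

AUC = 1958 µg/L·hr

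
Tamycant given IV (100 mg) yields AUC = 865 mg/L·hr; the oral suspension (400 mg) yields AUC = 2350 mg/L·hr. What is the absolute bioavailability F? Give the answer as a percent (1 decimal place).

F = 67.9%

F = (AUC_ev / D_ev) / (AUC_iv / D_iv)
  = (2350/400) / (865/100)
  = 5.875 / 8.65 = 0.6792
  = 67.92%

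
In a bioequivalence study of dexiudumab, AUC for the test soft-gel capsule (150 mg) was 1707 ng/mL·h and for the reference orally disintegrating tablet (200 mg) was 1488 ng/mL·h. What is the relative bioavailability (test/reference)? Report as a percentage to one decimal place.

F_rel = 153.0%

F_rel = (AUC_test/D_test) / (AUC_ref/D_ref)
      = (1707/150) / (1488/200)
      = 11.38 / 7.44 = 1.5296 = 152.96%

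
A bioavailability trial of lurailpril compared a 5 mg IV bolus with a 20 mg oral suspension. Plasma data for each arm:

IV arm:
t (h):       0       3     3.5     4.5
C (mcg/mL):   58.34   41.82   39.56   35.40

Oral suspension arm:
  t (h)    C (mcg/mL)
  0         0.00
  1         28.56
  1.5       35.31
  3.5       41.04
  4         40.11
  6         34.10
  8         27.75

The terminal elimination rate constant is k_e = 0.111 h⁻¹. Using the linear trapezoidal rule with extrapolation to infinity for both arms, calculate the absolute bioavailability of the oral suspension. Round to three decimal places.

Trapezoidal AUC_0→4.5 (IV):
  [0→3]: (58.34+41.82)/2 × 3 = 150.24
  [3→3.5]: (41.82+39.56)/2 × 0.5 = 20.345
  [3.5→4.5]: (39.56+35.40)/2 × 1 = 37.48
  Sum = 208.065 mcg/mL·h
IV tail: 35.40/0.111 = 318.919; AUC_iv,0→∞ = 208.065 + 318.919 = 526.984 mcg/mL·h
Trapezoidal AUC_0→8 (oral suspension):
  [0→1]: (0.00+28.56)/2 × 1 = 14.28
  [1→1.5]: (28.56+35.31)/2 × 0.5 = 15.9675
  [1.5→3.5]: (35.31+41.04)/2 × 2 = 76.35
  [3.5→4]: (41.04+40.11)/2 × 0.5 = 20.2875
  [4→6]: (40.11+34.10)/2 × 2 = 74.21
  [6→8]: (34.10+27.75)/2 × 2 = 61.85
  Sum = 262.945 mcg/mL·h
oral suspension tail: 27.75/0.111 = 250.000; AUC_ev,0→∞ = 262.945 + 250.000 = 512.945 mcg/mL·h
F = (AUC_ev/D_ev)/(AUC_iv/D_iv) = (512.945/20)/(526.984/5) = 25.64725/105.3968 = 0.2433

F = 0.243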